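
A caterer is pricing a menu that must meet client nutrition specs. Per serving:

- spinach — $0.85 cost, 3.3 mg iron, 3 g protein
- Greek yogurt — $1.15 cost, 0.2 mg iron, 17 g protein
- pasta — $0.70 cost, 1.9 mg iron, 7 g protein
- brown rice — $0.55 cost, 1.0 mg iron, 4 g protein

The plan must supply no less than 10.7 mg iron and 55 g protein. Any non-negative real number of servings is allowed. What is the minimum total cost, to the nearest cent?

$4.97

A basic optimal solution has at most two foods positive. Try each food alone and each pair with both targets met exactly.
spinach only: max(10.7/3.3, 55/3) = 18.33 servings → $15.58.
Greek yogurt only: max(10.7/0.2, 55/17) = 53.5 servings → $61.52.
pasta only: max(10.7/1.9, 55/7) = 7.857 servings → $5.50.
brown rice only: max(10.7/1.0, 55/4) = 13.75 servings → $7.56.
spinach + Greek yogurt with both tight: 3.079 servings and 2.692 servings → $5.71.
spinach + pasta: intersection lies outside the first quadrant.
spinach + brown rice with both targets exact would need a negative amount; discard.
Greek yogurt + pasta with both tight: 0.9579 servings and 5.531 servings → $4.97.
Greek yogurt + brown rice with both tight: 0.7531 servings and 10.55 servings → $6.67.
pasta + brown rice with both targets exact would need a negative amount; discard.
Cheapest feasible corner: $4.97.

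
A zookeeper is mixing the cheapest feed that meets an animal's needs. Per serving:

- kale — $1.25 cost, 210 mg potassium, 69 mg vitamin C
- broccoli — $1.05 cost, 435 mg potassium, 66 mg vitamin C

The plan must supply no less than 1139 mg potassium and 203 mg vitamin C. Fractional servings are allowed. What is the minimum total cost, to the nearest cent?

For a min-cost LP with two ≥-constraints, a basic feasible solution has at most two positive variables.
kale only: max(1139/210, 203/69) = 5.424 servings → $6.78.
broccoli only: max(1139/435, 203/66) = 3.076 servings → $3.23.
kale + broccoli with both tight: 0.8128 servings and 2.226 servings → $3.35.
Cheapest feasible corner: $3.23.

$3.23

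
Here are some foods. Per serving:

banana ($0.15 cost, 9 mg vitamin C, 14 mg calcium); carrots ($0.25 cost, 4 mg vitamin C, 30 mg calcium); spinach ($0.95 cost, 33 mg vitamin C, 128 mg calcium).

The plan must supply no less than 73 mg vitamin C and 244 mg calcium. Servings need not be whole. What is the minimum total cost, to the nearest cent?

banana only: max(73/9, 244/14) = 17.43 servings → $2.61.
carrots only: max(73/4, 244/30) = 18.25 servings → $4.56.
spinach only: max(73/33, 244/128) = 2.212 servings → $2.10.
banana + carrots with both tight: 5.673 servings and 5.486 servings → $2.22.
banana + spinach with both tight: 1.872 servings and 1.701 servings → $1.90.
carrots + spinach: the both-tight solution has a negative serving — not a feasible corner.
Cheapest feasible corner: $1.90.

$1.90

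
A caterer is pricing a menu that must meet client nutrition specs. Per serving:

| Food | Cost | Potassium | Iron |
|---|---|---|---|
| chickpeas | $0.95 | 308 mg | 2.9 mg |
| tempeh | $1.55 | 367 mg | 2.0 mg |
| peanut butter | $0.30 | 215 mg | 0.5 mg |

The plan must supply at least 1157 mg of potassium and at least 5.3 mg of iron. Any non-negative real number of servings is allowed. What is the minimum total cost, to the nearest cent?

The cheapest plan sits at a corner of the feasible region — with two constraints it uses at most two foods.
chickpeas only: max(1157/308, 5.3/2.9) = 3.756 servings → $3.57.
tempeh only: max(1157/367, 5.3/2.0) = 3.153 servings → $4.89.
peanut butter only: max(1157/215, 5.3/0.5) = 10.6 servings → $3.18.
chickpeas + tempeh with both targets exact would need a negative amount; discard.
chickpeas + peanut butter with both tight: 1.195 servings and 3.67 servings → $2.24.
tempeh + peanut butter with both tight: 2.276 servings and 1.497 servings → $3.98.
So the least-cost plan costs $2.24.

$2.24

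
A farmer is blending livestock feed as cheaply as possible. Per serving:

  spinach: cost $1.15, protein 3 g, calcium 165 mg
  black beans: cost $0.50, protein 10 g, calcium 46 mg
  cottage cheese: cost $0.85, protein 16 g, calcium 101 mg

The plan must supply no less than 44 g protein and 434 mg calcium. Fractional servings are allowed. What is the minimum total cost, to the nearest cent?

$3.40

A basic optimal solution has at most two foods positive. Try each food alone and each pair with both targets met exactly.
spinach only: max(44/3, 434/165) = 14.67 servings → $16.87.
black beans only: max(44/10, 434/46) = 9.435 servings → $4.72.
cottage cheese only: max(44/16, 434/101) = 4.297 servings → $3.65.
spinach + black beans with both tight: 1.532 servings and 3.94 servings → $3.73.
spinach + cottage cheese with both tight: 1.07 servings and 2.549 servings → $3.40.
black beans + cottage cheese: intersection lies outside the first quadrant.
Cheapest feasible corner: $3.40.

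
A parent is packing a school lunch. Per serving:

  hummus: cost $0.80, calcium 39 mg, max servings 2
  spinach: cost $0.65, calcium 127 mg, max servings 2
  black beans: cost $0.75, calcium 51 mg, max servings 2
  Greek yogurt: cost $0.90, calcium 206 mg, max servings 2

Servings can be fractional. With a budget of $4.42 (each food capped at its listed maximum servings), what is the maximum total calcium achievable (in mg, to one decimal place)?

755.8 mg

Calcium per dollar: Greek yogurt 228.9, spinach 195.4, black beans 68, hummus 48.75.
Take 2 servings of Greek yogurt: spends $1.80, +412.0 mg calcium (running total 412.0 mg).
Take 2 servings of spinach: spends $1.30, +254.0 mg calcium (running total 666.0 mg).
Take 1.76 servings of black beans: spends $1.32, +89.8 mg calcium (running total 755.8 mg).
Filling greedily by calcium-per-dollar is optimal for one linear limit, giving 755.8 mg.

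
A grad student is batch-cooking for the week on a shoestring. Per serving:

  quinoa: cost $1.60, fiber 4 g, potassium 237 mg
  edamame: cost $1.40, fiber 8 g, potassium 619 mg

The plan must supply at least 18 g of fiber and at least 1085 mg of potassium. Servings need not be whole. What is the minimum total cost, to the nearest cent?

Minimising a linear cost over {fiber ≥ 18, potassium ≥ 1085, servings ≥ 0} — the optimum is at a vertex, using one or two foods.
quinoa only: max(18/4, 1085/237) = 4.578 servings → $7.32.
edamame only: max(18/8, 1085/619) = 2.25 servings → $3.15.
quinoa + edamame with both tight: 4.245 servings and 0.1276 servings → $6.97.
So the least-cost plan costs $3.15.

$3.15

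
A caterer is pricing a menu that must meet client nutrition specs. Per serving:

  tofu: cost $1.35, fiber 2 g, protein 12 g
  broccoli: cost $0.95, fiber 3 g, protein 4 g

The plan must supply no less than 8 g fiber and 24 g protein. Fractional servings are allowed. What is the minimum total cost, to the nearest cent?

tofu only: max(8/2, 24/12) = 4 servings → $5.40.
broccoli only: max(8/3, 24/4) = 6 servings → $5.70.
tofu + broccoli with both tight: 1.429 servings and 1.714 servings → $3.56.
The minimum over all feasible corners is $3.56.

$3.56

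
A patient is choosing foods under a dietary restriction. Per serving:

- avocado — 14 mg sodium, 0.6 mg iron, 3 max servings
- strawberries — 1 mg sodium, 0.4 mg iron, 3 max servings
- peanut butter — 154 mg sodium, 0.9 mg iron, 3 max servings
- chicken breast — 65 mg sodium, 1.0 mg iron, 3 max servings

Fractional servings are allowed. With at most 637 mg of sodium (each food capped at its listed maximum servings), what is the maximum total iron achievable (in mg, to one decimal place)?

Iron per mg sodium: strawberries 0.4, avocado 0.04286, chicken breast 0.01538, peanut butter 0.005844.
Take 3 servings of strawberries: uses 3 mg sodium, +1.2 mg iron (running total 1.2 mg).
Take 3 servings of avocado: uses 42 mg sodium, +1.8 mg iron (running total 3.0 mg).
Take 3 servings of chicken breast: uses 195 mg sodium, +3.0 mg iron (running total 6.0 mg).
Take 2.578 servings of peanut butter: uses 397 mg sodium, +2.3 mg iron (running total 8.3 mg).
Filling greedily by iron-per-mg sodium is optimal for one linear limit, giving 8.3 mg.

8.3 mg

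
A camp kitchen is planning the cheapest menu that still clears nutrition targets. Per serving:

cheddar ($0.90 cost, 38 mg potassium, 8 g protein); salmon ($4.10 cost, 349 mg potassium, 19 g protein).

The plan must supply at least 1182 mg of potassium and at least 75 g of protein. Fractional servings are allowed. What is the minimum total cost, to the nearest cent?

$14.70

An LP optimum is at a vertex; with two nutrient constraints at most two foods are used. Check each candidate.
cheddar only: max(1182/38, 75/8) = 31.11 servings → $27.99.
salmon only: max(1182/349, 75/19) = 3.947 servings → $16.18.
cheddar + salmon with both tight: 1.796 servings and 3.191 servings → $14.70.
So the least-cost plan costs $14.70.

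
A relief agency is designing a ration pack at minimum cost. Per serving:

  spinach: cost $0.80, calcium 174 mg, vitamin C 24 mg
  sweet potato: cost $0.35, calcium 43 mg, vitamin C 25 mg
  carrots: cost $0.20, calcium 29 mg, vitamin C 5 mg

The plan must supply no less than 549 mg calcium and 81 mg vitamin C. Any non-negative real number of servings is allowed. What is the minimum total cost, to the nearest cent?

$2.57

spinach only: max(549/174, 81/24) = 3.375 servings → $2.70.
sweet potato only: max(549/43, 81/25) = 12.77 servings → $4.47.
carrots only: max(549/29, 81/5) = 18.93 servings → $3.79.
spinach + sweet potato with both tight: 3.087 servings and 0.2767 servings → $2.57.
spinach + carrots with both tight: 2.276 servings and 5.276 servings → $2.88.
sweet potato + carrots with both targets exact would need a negative amount; discard.
The minimum over all feasible corners is $2.57.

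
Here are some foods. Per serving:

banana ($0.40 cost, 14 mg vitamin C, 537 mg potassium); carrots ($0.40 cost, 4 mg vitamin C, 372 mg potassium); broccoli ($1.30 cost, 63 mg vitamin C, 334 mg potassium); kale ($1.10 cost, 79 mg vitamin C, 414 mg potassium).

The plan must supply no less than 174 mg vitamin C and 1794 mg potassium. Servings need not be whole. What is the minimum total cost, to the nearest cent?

$2.81

Compare the cost at each extreme point of the feasible region.
banana only: max(174/14, 1794/537) = 12.43 servings → $4.97.
carrots only: max(174/4, 1794/372) = 43.5 servings → $17.40.
broccoli only: max(174/63, 1794/334) = 5.371 servings → $6.98.
kale only: max(174/79, 1794/414) = 4.333 servings → $4.77.
banana + carrots: the both-tight solution has a negative serving — not a feasible corner.
banana + broccoli with both tight: 1.883 servings and 2.343 servings → $3.80.
banana + kale with both tight: 1.903 servings and 1.865 servings → $2.81.
carrots + broccoli with both tight: 2.484 servings and 2.604 servings → $4.38.
carrots + kale with both tight: 2.513 servings and 2.075 servings → $3.29.
broccoli + kale: intersection lies outside the first quadrant.
So the least-cost plan costs $2.81.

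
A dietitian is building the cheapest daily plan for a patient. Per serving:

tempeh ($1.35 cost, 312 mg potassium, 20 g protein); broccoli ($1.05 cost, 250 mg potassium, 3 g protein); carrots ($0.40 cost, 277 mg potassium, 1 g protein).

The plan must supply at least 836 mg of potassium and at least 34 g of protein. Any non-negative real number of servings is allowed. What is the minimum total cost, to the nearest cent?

An LP optimum is at a vertex; with two nutrient constraints at most two foods are used. Check each candidate.
tempeh only: max(836/312, 34/20) = 2.679 servings → $3.62.
broccoli only: max(836/250, 34/3) = 11.33 servings → $11.90.
carrots only: max(836/277, 34/1) = 34 servings → $13.60.
tempeh + broccoli with both tight: 1.474 servings and 1.504 servings → $3.57.
tempeh + carrots with both tight: 1.642 servings and 1.169 servings → $2.68.
broccoli + carrots with both targets exact would need a negative amount; discard.
The minimum over all feasible corners is $2.68.

$2.68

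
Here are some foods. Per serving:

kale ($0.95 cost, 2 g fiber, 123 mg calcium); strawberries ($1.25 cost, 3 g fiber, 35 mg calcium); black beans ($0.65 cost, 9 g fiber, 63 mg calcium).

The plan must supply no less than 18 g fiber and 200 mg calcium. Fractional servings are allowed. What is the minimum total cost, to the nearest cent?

An LP optimum is at a vertex; with two nutrient constraints at most two foods are used. Check each candidate.
kale only: max(18/2, 200/123) = 9 servings → $8.55.
strawberries only: max(18/3, 200/35) = 6 servings → $7.50.
black beans only: max(18/9, 200/63) = 3.175 servings → $2.06.
kale + strawberries: the both-tight solution has a negative serving — not a feasible corner.
kale + black beans with both tight: 0.6789 servings and 1.849 servings → $1.85.
strawberries + black beans with both tight: 5.286 servings and 0.2381 servings → $6.76.
So the least-cost plan costs $1.85.

$1.85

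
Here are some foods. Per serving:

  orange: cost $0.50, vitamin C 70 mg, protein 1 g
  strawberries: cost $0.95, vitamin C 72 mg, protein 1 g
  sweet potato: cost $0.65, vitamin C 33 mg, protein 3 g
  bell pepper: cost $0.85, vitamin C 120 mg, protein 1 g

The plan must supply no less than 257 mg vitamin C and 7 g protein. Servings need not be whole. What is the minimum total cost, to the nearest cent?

$2.38

Two binding constraints pin down two serving amounts, so the optimal mix uses at most two foods. The candidates are each food alone (scaled to the tighter of vitamin C/protein) and each pair with both constraints tight.
orange only: max(257/70, 7/1) = 7 servings → $3.50.
strawberries only: max(257/72, 7/1) = 7 servings → $6.65.
sweet potato only: max(257/33, 7/3) = 7.788 servings → $5.06.
bell pepper only: max(257/120, 7/1) = 7 servings → $5.95.
orange + strawberries: intersection lies outside the first quadrant.
orange + sweet potato with both tight: 3.051 servings and 1.316 servings → $2.38.
orange + bell pepper with both targets exact would need a negative amount; discard.
strawberries + sweet potato with both tight: 2.951 servings and 1.35 servings → $3.68.
strawberries + bell pepper: the both-tight solution has a negative serving — not a feasible corner.
sweet potato + bell pepper with both tight: 1.783 servings and 1.651 servings → $2.56.
Cheapest feasible corner: $2.38.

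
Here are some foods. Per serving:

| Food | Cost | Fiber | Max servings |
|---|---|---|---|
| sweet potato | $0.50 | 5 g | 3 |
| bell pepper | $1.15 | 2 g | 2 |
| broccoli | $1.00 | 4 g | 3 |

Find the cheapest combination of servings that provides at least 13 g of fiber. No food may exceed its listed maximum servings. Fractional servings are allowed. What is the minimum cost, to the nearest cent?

$1.30

Cost per g of fiber: sweet potato $0.1000, broccoli $0.2500, bell pepper $0.5750.
Take 2.6 servings of sweet potato: +13.0 g fiber for $1.30 (total $1.30, still need 0.0 g).
Greedy by cheapest-per-g is optimal for a single linear constraint, so the minimum cost is $1.30.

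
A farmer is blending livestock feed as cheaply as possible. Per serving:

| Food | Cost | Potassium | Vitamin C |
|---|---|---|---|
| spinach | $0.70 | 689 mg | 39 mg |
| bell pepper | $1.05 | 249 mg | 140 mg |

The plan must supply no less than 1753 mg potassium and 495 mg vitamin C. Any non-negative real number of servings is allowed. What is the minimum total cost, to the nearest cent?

$4.29

Compare the cost at each extreme point of the feasible region.
spinach only: max(1753/689, 495/39) = 12.69 servings → $8.88.
bell pepper only: max(1753/249, 495/140) = 7.04 servings → $7.39.
spinach + bell pepper with both tight: 1.408 servings and 3.143 servings → $4.29.
Cheapest feasible corner: $4.29.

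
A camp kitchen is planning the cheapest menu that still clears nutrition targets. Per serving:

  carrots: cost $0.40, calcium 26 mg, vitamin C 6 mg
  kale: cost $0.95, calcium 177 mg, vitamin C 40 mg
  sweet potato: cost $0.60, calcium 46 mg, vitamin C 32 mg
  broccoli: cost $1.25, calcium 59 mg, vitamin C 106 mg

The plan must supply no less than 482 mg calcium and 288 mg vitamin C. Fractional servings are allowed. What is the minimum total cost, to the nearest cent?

$4.39

With two linear requirements the optimum uses one or two foods; enumerate the corners.
carrots only: max(482/26, 288/6) = 48 servings → $19.20.
kale only: max(482/177, 288/40) = 7.2 servings → $6.84.
sweet potato only: max(482/46, 288/32) = 10.48 servings → $6.29.
broccoli only: max(482/59, 288/106) = 8.169 servings → $10.21.
carrots + kale: intersection lies outside the first quadrant.
carrots + sweet potato with both tight: 3.914 servings and 8.266 servings → $6.53.
carrots + broccoli with both tight: 14.2 servings and 1.913 servings → $8.07.
kale + sweet potato with both tight: 0.569 servings and 8.289 servings → $5.51.
kale + broccoli with both tight: 2.079 servings and 1.932 servings → $4.39.
sweet potato + broccoli: intersection lies outside the first quadrant.
So the least-cost plan costs $4.39.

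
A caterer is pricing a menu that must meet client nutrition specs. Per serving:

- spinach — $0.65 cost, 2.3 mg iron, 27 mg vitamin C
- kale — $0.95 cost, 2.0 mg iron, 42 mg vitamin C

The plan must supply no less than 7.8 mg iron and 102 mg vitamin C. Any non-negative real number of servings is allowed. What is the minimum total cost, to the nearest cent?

At the optimum either one food covers both requirements or two foods hit both targets exactly; no other combination can be cheaper.
spinach only: max(7.8/2.3, 102/27) = 3.778 servings → $2.46.
kale only: max(7.8/2.0, 102/42) = 3.9 servings → $3.71.
spinach + kale with both tight: 2.901 servings and 0.5634 servings → $2.42.
So the least-cost plan costs $2.42.

$2.42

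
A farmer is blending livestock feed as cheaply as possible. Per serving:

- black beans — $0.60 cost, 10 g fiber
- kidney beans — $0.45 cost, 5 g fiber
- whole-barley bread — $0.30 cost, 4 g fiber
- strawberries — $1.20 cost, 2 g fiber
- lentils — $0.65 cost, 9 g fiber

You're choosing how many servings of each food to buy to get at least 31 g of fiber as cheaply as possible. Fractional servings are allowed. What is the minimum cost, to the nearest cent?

$1.86

Cost per g of fiber: black beans $0.0600, lentils $0.0722, whole-barley bread $0.0750, kidney beans $0.0900, strawberries $0.6000.
With no serving limits, use only black beans: 31 g / 10 g = 3.1 servings × $0.60 = $1.86.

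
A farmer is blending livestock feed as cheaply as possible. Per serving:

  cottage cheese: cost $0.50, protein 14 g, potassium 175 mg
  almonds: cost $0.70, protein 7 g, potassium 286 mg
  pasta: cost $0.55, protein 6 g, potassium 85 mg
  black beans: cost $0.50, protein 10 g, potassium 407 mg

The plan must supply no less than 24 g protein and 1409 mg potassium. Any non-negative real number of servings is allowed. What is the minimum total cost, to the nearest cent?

A basic optimal solution has at most two foods positive. Try each food alone and each pair with both targets met exactly.
cottage cheese only: max(24/14, 1409/175) = 8.051 servings → $4.03.
almonds only: max(24/7, 1409/286) = 4.927 servings → $3.45.
pasta only: max(24/6, 1409/85) = 16.58 servings → $9.12.
black beans only: max(24/10, 1409/407) = 3.462 servings → $1.73.
cottage cheese + almonds: intersection lies outside the first quadrant.
cottage cheese + pasta: intersection lies outside the first quadrant.
cottage cheese + black beans: intersection lies outside the first quadrant.
almonds + pasta with both targets exact would need a negative amount; discard.
almonds + black beans: the both-tight solution has a negative serving — not a feasible corner.
pasta + black beans: intersection lies outside the first quadrant.
So the least-cost plan costs $1.73.

$1.73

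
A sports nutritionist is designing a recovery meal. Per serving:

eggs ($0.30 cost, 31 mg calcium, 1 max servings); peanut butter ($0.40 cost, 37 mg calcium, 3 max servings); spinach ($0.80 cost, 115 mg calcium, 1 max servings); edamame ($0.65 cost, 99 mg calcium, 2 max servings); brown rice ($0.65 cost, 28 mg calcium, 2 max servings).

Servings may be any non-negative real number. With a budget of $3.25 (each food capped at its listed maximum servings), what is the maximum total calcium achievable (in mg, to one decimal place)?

422.6 mg

Calcium per dollar: edamame 152.3, spinach 143.8, eggs 103.3, peanut butter 92.5, brown rice 43.08.
Take 2 servings of edamame: spends $1.30, +198.0 mg calcium (running total 198.0 mg).
Take 1 serving of spinach: spends $0.80, +115.0 mg calcium (running total 313.0 mg).
Take 1 serving of eggs: spends $0.30, +31.0 mg calcium (running total 344.0 mg).
Take 2.125 servings of peanut butter: spends $0.85, +78.6 mg calcium (running total 422.6 mg).
Greedy by best ratio exhausts the cost allowance optimally: 422.6 mg.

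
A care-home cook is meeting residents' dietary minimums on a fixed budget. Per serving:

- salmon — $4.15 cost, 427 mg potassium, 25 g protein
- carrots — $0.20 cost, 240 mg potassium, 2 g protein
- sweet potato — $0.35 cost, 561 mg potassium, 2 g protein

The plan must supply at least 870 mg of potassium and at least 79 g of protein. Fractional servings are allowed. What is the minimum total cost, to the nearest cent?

$7.90

With two linear requirements the optimum uses one or two foods; enumerate the corners.
salmon only: max(870/427, 79/25) = 3.16 servings → $13.11.
carrots only: max(870/240, 79/2) = 39.5 servings → $7.90.
sweet potato only: max(870/561, 79/2) = 39.5 servings → $13.82.
salmon + carrots with both targets exact would need a negative amount; discard.
salmon + sweet potato: the both-tight solution has a negative serving — not a feasible corner.
carrots + sweet potato: the both-tight solution has a negative serving — not a feasible corner.
So the least-cost plan costs $7.90.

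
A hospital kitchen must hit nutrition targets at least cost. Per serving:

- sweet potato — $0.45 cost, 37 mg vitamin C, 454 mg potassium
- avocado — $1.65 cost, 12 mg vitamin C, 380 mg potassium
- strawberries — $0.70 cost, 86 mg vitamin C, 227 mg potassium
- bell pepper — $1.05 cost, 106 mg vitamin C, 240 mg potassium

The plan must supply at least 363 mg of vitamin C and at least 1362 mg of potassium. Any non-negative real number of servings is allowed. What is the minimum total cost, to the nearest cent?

The cheapest plan sits at a corner of the feasible region — with two constraints it uses at most two foods.
sweet potato only: max(363/37, 1362/454) = 9.811 servings → $4.41.
avocado only: max(363/12, 1362/380) = 30.25 servings → $49.91.
strawberries only: max(363/86, 1362/227) = 6 servings → $4.20.
bell pepper only: max(363/106, 1362/240) = 5.675 servings → $5.96.
sweet potato + avocado with both targets exact would need a negative amount; discard.
sweet potato + strawberries with both tight: 1.133 servings and 3.733 servings → $3.12.
sweet potato + bell pepper with both tight: 1.459 servings and 2.915 servings → $3.72.
avocado + strawberries with both tight: 1.159 servings and 4.059 servings → $4.75.
avocado + bell pepper with both tight: 1.531 servings and 3.251 servings → $5.94.
strawberries + bell pepper: intersection lies outside the first quadrant.
The minimum over all feasible corners is $3.12.

$3.12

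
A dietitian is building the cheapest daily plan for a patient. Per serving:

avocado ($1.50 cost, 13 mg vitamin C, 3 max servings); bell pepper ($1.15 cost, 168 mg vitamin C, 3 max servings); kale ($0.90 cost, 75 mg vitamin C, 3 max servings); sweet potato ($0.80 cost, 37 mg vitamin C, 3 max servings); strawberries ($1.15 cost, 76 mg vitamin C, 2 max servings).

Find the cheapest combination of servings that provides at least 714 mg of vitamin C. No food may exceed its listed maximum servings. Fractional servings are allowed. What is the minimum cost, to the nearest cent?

$5.97

Cost per mg of vitamin C: bell pepper $0.0068, kale $0.0120, strawberries $0.0151, sweet potato $0.0216, avocado $0.1154.
Take 3 servings of bell pepper: +504.0 mg vitamin C for $3.45 (total $3.45, still need 210.0 mg).
Take 2.8 servings of kale: +210.0 mg vitamin C for $2.52 (total $5.97, still need 0.0 mg).
Filling from the cheapest source first is optimal under one linear minimum: $5.97.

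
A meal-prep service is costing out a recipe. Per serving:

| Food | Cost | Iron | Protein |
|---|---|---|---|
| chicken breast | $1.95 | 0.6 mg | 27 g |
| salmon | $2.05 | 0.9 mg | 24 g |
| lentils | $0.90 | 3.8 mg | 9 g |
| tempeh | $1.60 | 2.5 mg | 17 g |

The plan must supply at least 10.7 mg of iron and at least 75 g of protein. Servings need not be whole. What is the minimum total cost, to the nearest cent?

At the optimum either one food covers both requirements or two foods hit both targets exactly; no other combination can be cheaper.
chicken breast only: max(10.7/0.6, 75/27) = 17.83 servings → $34.77.
salmon only: max(10.7/0.9, 75/24) = 11.89 servings → $24.37.
lentils only: max(10.7/3.8, 75/9) = 8.333 servings → $7.50.
tempeh only: max(10.7/2.5, 75/17) = 4.412 servings → $7.06.
chicken breast + salmon with both targets exact would need a negative amount; discard.
chicken breast + lentils with both tight: 1.941 servings and 2.509 servings → $6.04.
chicken breast + tempeh with both tight: 0.09773 servings and 4.257 servings → $7.00.
salmon + lentils with both tight: 2.271 servings and 2.278 servings → $6.71.
salmon + tempeh with both tight: 0.1253 servings and 4.235 servings → $7.03.
lentils + tempeh with both targets exact would need a negative amount; discard.
The minimum over all feasible corners is $6.04.

$6.04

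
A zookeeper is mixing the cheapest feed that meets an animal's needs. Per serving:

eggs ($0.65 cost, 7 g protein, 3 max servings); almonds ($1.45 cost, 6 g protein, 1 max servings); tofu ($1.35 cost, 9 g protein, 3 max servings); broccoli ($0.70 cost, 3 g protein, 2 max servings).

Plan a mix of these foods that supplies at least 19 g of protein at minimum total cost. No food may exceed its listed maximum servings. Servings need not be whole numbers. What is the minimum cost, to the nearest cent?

$1.76

Cost per g of protein: eggs $0.0929, tofu $0.1500, broccoli $0.2333, almonds $0.2417.
Take 2.714 servings of eggs: +19.0 g protein for $1.76 (total $1.76, still need 0.0 g).
Greedy by cheapest-per-g is optimal for a single linear constraint, so the minimum cost is $1.76.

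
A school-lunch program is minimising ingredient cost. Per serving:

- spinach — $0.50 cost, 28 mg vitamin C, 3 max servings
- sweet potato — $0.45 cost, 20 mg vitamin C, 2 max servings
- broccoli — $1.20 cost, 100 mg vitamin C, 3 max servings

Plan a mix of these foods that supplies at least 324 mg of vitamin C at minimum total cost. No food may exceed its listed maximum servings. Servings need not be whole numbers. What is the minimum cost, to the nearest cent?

Cost per mg of vitamin C: broccoli $0.0120, spinach $0.0179, sweet potato $0.0225.
Take 3 servings of broccoli: +300.0 mg vitamin C for $3.60 (total $3.60, still need 24.0 mg).
Take 0.8571 servings of spinach: +24.0 mg vitamin C for $0.43 (total $4.03, still need 0.0 mg).
Filling from the cheapest source first is optimal under one linear minimum: $4.03.

$4.03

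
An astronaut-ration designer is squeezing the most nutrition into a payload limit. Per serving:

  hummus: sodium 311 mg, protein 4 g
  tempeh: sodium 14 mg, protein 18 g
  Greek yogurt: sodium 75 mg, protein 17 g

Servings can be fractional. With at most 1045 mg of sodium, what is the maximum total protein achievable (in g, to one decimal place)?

Protein per mg sodium: tempeh 1.286, Greek yogurt 0.2267, hummus 0.01286.
With no serving limits, spend the whole sodium allowance on tempeh: 1045 mg / 14 mg × 18 g = 1343.6 g.

1343.6 g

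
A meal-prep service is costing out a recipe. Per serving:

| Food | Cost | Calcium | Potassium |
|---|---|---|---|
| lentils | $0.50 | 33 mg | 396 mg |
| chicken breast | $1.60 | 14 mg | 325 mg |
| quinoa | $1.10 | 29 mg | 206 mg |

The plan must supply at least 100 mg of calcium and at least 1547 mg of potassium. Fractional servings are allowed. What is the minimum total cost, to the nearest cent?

$1.95

Minimising a linear cost over {calcium ≥ 100, potassium ≥ 1547, servings ≥ 0} — the optimum is at a vertex, using one or two foods.
lentils only: max(100/33, 1547/396) = 3.907 servings → $1.95.
chicken breast only: max(100/14, 1547/325) = 7.143 servings → $11.43.
quinoa only: max(100/29, 1547/206) = 7.51 servings → $8.26.
lentils + chicken breast with both tight: 2.093 servings and 2.21 servings → $4.58.
lentils + quinoa: the both-tight solution has a negative serving — not a feasible corner.
chicken breast + quinoa with both tight: 3.709 servings and 1.658 servings → $7.76.
So the least-cost plan costs $1.95.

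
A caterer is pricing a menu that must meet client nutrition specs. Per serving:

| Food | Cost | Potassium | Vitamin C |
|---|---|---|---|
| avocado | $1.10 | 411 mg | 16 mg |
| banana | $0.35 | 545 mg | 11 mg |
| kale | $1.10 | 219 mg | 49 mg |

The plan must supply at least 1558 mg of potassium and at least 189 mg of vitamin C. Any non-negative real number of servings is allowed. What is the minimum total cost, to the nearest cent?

Check every corner: each single food scaled to meet both minima, and each pair solved so both constraints bind.
avocado only: max(1558/411, 189/16) = 11.81 servings → $12.99.
banana only: max(1558/545, 189/11) = 17.18 servings → $6.01.
kale only: max(1558/219, 189/49) = 7.114 servings → $7.83.
avocado + banana with both targets exact would need a negative amount; discard.
avocado + kale with both tight: 2.101 servings and 3.171 servings → $5.80.
banana + kale with both tight: 1.439 servings and 3.534 servings → $4.39.
The minimum over all feasible corners is $4.39.

$4.39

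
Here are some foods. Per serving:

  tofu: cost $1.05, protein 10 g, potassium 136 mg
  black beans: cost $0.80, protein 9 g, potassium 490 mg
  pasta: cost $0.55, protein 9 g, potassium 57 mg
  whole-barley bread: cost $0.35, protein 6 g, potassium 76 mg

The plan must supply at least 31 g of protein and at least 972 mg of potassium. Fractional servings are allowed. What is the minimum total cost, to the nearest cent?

$2.23

Two binding constraints pin down two serving amounts, so the optimal mix uses at most two foods. The candidates are each food alone (scaled to the tighter of protein/potassium) and each pair with both constraints tight.
tofu only: max(31/10, 972/136) = 7.147 servings → $7.50.
black beans only: max(31/9, 972/490) = 3.444 servings → $2.76.
pasta only: max(31/9, 972/57) = 17.05 servings → $9.38.
whole-barley bread only: max(31/6, 972/76) = 12.79 servings → $4.48.
tofu + black beans with both tight: 1.752 servings and 1.497 servings → $3.04.
tofu + pasta: intersection lies outside the first quadrant.
tofu + whole-barley bread with both targets exact would need a negative amount; discard.
black beans + pasta with both tight: 1.791 servings and 1.653 servings → $2.34.
black beans + whole-barley bread with both tight: 1.541 servings and 2.855 servings → $2.23.
pasta + whole-barley bread: the both-tight solution has a negative serving — not a feasible corner.
The minimum over all feasible corners is $2.23.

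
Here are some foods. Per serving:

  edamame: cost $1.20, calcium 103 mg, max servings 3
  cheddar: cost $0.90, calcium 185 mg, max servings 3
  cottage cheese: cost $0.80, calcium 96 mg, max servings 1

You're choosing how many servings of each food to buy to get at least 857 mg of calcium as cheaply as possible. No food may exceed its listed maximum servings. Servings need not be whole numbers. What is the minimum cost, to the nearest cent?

$5.90

Cost per mg of calcium: cheddar $0.0049, cottage cheese $0.0083, edamame $0.0117.
Take 3 servings of cheddar: +555.0 mg calcium for $2.70 (total $2.70, still need 302.0 mg).
Take 1 serving of cottage cheese: +96.0 mg calcium for $0.80 (total $3.50, still need 206.0 mg).
Take 2 servings of edamame: +206.0 mg calcium for $2.40 (total $5.90, still need 0.0 mg).
Greedy by cheapest-per-mg is optimal for a single linear constraint, so the minimum cost is $5.90.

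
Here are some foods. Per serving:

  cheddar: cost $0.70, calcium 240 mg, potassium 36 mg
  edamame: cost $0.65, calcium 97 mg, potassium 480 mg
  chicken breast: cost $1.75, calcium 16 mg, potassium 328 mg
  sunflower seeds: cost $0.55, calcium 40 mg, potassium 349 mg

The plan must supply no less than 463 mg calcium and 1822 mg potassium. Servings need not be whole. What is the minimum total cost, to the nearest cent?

$2.73

cheddar only: max(463/240, 1822/36) = 50.61 servings → $35.43.
edamame only: max(463/97, 1822/480) = 4.773 servings → $3.10.
chicken breast only: max(463/16, 1822/328) = 28.94 servings → $50.64.
sunflower seeds only: max(463/40, 1822/349) = 11.57 servings → $6.37.
cheddar + edamame with both tight: 0.4074 servings and 3.765 servings → $2.73.
cheddar + chicken breast with both tight: 1.57 servings and 5.383 servings → $10.52.
cheddar + sunflower seeds with both tight: 1.078 servings and 5.109 servings → $3.56.
edamame + chicken breast: intersection lies outside the first quadrant.
edamame + sunflower seeds: intersection lies outside the first quadrant.
chicken breast + sunflower seeds with both targets exact would need a negative amount; discard.
The minimum over all feasible corners is $2.73.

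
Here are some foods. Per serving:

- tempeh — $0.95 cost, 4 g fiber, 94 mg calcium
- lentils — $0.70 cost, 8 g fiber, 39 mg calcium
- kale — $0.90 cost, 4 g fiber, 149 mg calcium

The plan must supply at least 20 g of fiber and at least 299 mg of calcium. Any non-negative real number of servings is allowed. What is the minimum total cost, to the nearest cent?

$2.61

For a min-cost LP with two ≥-constraints, a basic feasible solution has at most two positive variables.
tempeh only: max(20/4, 299/94) = 5 servings → $4.75.
lentils only: max(20/8, 299/39) = 7.667 servings → $5.37.
kale only: max(20/4, 299/149) = 5 servings → $4.50.
tempeh + lentils with both tight: 2.705 servings and 1.148 servings → $3.37.
tempeh + kale: intersection lies outside the first quadrant.
lentils + kale with both tight: 1.722 servings and 1.556 servings → $2.61.
So the least-cost plan costs $2.61.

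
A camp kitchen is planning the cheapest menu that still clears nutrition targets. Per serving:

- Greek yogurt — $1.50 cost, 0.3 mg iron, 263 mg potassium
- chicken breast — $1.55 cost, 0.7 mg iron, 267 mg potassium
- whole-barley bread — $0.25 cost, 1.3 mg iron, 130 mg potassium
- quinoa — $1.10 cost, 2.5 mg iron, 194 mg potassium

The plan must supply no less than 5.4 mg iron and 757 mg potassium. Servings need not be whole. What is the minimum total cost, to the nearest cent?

$1.46

Greek yogurt only: max(5.4/0.3, 757/263) = 18 servings → $27.00.
chicken breast only: max(5.4/0.7, 757/267) = 7.714 servings → $11.96.
whole-barley bread only: max(5.4/1.3, 757/130) = 5.823 servings → $1.46.
quinoa only: max(5.4/2.5, 757/194) = 3.902 servings → $4.29.
Greek yogurt + chicken breast: intersection lies outside the first quadrant.
Greek yogurt + whole-barley bread with both tight: 0.9313 servings and 3.939 servings → $2.38.
Greek yogurt + quinoa with both tight: 1.41 servings and 1.991 servings → $4.30.
chicken breast + whole-barley bread with both tight: 1.102 servings and 3.561 servings → $2.60.
chicken breast + quinoa with both tight: 1.589 servings and 1.715 servings → $4.35.
whole-barley bread + quinoa with both targets exact would need a negative amount; discard.
Cheapest feasible corner: $1.46.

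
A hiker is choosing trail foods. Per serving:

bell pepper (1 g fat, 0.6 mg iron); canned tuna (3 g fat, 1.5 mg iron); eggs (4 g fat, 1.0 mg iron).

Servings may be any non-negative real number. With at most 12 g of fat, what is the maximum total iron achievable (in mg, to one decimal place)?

7.2 mg

Iron per g fat: bell pepper 0.6, canned tuna 0.5, eggs 0.25.
With no serving limits, spend the whole fat allowance on bell pepper: 12 g / 1 g × 0.6 mg = 7.2 mg.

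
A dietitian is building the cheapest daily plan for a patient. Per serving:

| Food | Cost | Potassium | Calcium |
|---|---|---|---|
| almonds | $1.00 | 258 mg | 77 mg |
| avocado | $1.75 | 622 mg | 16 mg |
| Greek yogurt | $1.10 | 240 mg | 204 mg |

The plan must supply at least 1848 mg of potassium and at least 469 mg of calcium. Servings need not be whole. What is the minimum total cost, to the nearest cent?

Compare the cost at each extreme point of the feasible region.
almonds only: max(1848/258, 469/77) = 7.163 servings → $7.16.
avocado only: max(1848/622, 469/16) = 29.31 servings → $51.30.
Greek yogurt only: max(1848/240, 469/204) = 7.7 servings → $8.47.
almonds + avocado with both tight: 5.99 servings and 0.4865 servings → $6.84.
almonds + Greek yogurt: the both-tight solution has a negative serving — not a feasible corner.
avocado + Greek yogurt with both tight: 2.149 servings and 2.13 servings → $6.10.
The minimum over all feasible corners is $6.10.

$6.10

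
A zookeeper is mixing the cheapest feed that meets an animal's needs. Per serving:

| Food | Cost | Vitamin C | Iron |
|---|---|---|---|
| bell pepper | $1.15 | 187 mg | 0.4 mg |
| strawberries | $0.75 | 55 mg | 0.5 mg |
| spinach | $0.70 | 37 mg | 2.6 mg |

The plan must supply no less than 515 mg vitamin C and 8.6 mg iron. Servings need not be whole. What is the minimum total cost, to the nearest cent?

An LP optimum is at a vertex; with two nutrient constraints at most two foods are used. Check each candidate.
bell pepper only: max(515/187, 8.6/0.4) = 21.5 servings → $24.73.
strawberries only: max(515/55, 8.6/0.5) = 17.2 servings → $12.90.
spinach only: max(515/37, 8.6/2.6) = 13.92 servings → $9.74.
bell pepper + strawberries with both targets exact would need a negative amount; discard.
bell pepper + spinach with both tight: 2.165 servings and 2.975 servings → $4.57.
strawberries + spinach with both tight: 8.199 servings and 1.731 servings → $7.36.
The minimum over all feasible corners is $4.57.

$4.57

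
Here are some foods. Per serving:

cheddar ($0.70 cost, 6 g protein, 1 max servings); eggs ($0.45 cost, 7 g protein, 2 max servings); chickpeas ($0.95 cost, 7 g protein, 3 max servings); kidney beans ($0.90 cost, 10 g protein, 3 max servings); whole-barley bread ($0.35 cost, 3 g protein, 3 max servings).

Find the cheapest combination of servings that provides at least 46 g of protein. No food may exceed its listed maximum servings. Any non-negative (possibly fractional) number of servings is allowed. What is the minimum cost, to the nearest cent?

Cost per g of protein: eggs $0.0643, kidney beans $0.0900, cheddar $0.1167, whole-barley bread $0.1167, chickpeas $0.1357.
Take 2 servings of eggs: +14.0 g protein for $0.90 (total $0.90, still need 32.0 g).
Take 3 servings of kidney beans: +30.0 g protein for $2.70 (total $3.60, still need 2.0 g).
Take 0.3333 servings of cheddar: +2.0 g protein for $0.23 (total $3.83, still need 0.0 g).
Greedy by cheapest-per-g is optimal for a single linear constraint, so the minimum cost is $3.83.

$3.83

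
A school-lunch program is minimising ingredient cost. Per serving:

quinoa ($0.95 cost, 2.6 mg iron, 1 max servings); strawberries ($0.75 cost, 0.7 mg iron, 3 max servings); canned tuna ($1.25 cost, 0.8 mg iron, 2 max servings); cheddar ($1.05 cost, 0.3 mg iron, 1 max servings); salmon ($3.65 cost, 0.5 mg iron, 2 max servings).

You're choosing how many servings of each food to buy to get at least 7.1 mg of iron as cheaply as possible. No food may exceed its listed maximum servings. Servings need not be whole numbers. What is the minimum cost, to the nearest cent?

Cost per mg of iron: quinoa $0.3654, strawberries $1.0714, canned tuna $1.5625, cheddar $3.5000, salmon $7.3000.
Take 1 serving of quinoa: +2.6 mg iron for $0.95 (total $0.95, still need 4.5 mg).
Take 3 servings of strawberries: +2.1 mg iron for $2.25 (total $3.20, still need 2.4 mg).
Take 2 servings of canned tuna: +1.6 mg iron for $2.50 (total $5.70, still need 0.8 mg).
Take 1 serving of cheddar: +0.3 mg iron for $1.05 (total $6.75, still need 0.5 mg).
Take 1 serving of salmon: +0.5 mg iron for $3.65 (total $10.40, still need 0.0 mg).
Filling from the cheapest source first is optimal under one linear minimum: $10.40.

$10.40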